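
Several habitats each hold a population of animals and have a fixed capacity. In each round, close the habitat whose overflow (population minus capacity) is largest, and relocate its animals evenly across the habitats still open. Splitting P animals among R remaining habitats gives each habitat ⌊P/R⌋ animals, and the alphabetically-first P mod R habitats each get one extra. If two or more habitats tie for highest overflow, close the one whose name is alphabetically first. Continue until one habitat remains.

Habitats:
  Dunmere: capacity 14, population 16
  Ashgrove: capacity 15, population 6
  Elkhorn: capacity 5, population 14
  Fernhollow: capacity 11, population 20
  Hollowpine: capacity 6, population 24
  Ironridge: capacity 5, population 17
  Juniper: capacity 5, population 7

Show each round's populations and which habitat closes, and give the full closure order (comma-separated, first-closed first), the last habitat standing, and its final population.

Closure order: Hollowpine, Ironridge, Elkhorn, Fernhollow, Dunmere, Juniper
Last habitat: Ashgrove with 104 animals

Round 1: Ashgrove=6 Dunmere=16 Elkhorn=14 Fernhollow=20 Hollowpine=24 Ironridge=17 Juniper=7 → close Hollowpine (overflow 18)
  24÷6 = 4 each, +1 to first 0
Round 2: Ashgrove=10 Dunmere=20 Elkhorn=18 Fernhollow=24 Ironridge=21 Juniper=11 → close Ironridge (overflow 16)
  21÷5 = 4 each, +1 to first 1
Round 3: Ashgrove=15 Dunmere=24 Elkhorn=22 Fernhollow=28 Juniper=15 → close Elkhorn (overflow 17)
  22÷4 = 5 each, +1 to first 2
Round 4: Ashgrove=21 Dunmere=30 Fernhollow=33 Juniper=20 → close Fernhollow (overflow 22)
  33÷3 = 11 each, +1 to first 0
Round 5: Ashgrove=32 Dunmere=41 Juniper=31 → close Dunmere (overflow 27)
  41÷2 = 20 each, +1 to first 1
Round 6: Ashgrove=53 Juniper=51 → close Juniper (overflow 46)
  51÷1 = 51 each, +1 to first 0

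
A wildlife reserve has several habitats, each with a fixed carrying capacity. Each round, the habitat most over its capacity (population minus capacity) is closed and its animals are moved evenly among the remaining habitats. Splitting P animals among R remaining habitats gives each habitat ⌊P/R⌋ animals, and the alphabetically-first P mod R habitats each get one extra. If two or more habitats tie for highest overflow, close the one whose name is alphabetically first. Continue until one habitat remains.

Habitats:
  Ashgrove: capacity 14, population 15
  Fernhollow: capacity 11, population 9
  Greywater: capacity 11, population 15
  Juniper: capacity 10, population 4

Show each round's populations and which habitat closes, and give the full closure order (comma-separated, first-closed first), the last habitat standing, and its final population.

Closure order: Greywater, Ashgrove, Fernhollow
Last habitat: Juniper with 43 animals

Round 1: Ashgrove=15 Fernhollow=9 Greywater=15 Juniper=4 → close Greywater (overflow 4)
  15÷3 = 5 each, +1 to first 0
Round 2: Ashgrove=20 Fernhollow=14 Juniper=9 → close Ashgrove (overflow 6)
  20÷2 = 10 each, +1 to first 0
Round 3: Fernhollow=24 Juniper=19 → close Fernhollow (overflow 13)
  24÷1 = 24 each, +1 to first 0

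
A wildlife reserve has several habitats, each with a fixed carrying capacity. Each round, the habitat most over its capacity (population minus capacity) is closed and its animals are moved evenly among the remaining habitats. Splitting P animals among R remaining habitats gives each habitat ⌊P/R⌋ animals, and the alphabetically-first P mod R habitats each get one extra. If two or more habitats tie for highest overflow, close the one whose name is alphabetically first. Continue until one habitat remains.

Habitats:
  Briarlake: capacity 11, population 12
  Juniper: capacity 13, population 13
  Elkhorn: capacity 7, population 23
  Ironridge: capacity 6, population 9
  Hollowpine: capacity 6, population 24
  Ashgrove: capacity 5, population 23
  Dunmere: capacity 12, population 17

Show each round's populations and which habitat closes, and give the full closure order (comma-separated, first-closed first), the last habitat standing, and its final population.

Round 1: Ashgrove=23 Briarlake=12 Dunmere=17 Elkhorn=23 Hollowpine=24 Ironridge=9 Juniper=13 → close Ashgrove (overflow 18)
  23÷6 = 3 each, +1 to first 5
Round 2: Briarlake=16 Dunmere=21 Elkhorn=27 Hollowpine=28 Ironridge=13 Juniper=16 → close Hollowpine (overflow 22)
  28÷5 = 5 each, +1 to first 3
Round 3: Briarlake=22 Dunmere=27 Elkhorn=33 Ironridge=18 Juniper=21 → close Elkhorn (overflow 26)
  33÷4 = 8 each, +1 to first 1
Round 4: Briarlake=31 Dunmere=35 Ironridge=26 Juniper=29 → close Dunmere (overflow 23)
  35÷3 = 11 each, +1 to first 2
Round 5: Briarlake=43 Ironridge=38 Juniper=40 → close Briarlake (overflow 32)
  43÷2 = 21 each, +1 to first 1
Round 6: Ironridge=60 Juniper=61 → close Ironridge (overflow 54)
  60÷1 = 60 each, +1 to first 0

Closure order: Ashgrove, Hollowpine, Elkhorn, Dunmere, Briarlake, Ironridge
Last habitat: Juniper with 121 animals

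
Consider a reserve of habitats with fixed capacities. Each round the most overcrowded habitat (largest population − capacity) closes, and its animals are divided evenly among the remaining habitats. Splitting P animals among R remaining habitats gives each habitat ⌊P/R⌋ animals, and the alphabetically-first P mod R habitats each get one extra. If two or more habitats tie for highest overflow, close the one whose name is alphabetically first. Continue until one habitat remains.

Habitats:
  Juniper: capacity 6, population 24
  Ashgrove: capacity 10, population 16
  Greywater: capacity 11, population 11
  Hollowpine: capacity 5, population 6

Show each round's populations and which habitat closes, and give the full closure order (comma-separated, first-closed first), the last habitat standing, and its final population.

Round 1: Ashgrove=16 Greywater=11 Hollowpine=6 Juniper=24 → close Juniper (overflow 18)
  24÷3 = 8 each, +1 to first 0
Round 2: Ashgrove=24 Greywater=19 Hollowpine=14 → close Ashgrove (overflow 14)
  24÷2 = 12 each, +1 to first 0
Round 3: Greywater=31 Hollowpine=26 → close Hollowpine (overflow 21)
  26÷1 = 26 each, +1 to first 0

Closure order: Juniper, Ashgrove, Hollowpine
Last habitat: Greywater with 57 animals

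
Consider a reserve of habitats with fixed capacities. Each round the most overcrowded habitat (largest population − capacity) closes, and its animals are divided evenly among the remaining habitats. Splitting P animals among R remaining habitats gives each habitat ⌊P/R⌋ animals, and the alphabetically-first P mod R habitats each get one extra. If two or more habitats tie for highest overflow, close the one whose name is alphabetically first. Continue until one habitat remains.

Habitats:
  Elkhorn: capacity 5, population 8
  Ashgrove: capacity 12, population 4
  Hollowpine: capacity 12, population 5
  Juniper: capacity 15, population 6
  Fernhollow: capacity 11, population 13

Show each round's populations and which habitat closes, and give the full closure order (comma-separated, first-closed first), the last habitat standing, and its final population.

Round 1: Ashgrove=4 Elkhorn=8 Fernhollow=13 Hollowpine=5 Juniper=6 → close Elkhorn (overflow 3)
  8÷4 = 2 each, +1 to first 0
Round 2: Ashgrove=6 Fernhollow=15 Hollowpine=7 Juniper=8 → close Fernhollow (overflow 4)
  15÷3 = 5 each, +1 to first 0
Round 3: Ashgrove=11 Hollowpine=12 Juniper=13 → close Hollowpine (overflow 0)
  12÷2 = 6 each, +1 to first 0
Round 4: Ashgrove=17 Juniper=19 → close Ashgrove (overflow 5)
  17÷1 = 17 each, +1 to first 0

Closure order: Elkhorn, Fernhollow, Hollowpine, Ashgrove
Last habitat: Juniper with 36 animals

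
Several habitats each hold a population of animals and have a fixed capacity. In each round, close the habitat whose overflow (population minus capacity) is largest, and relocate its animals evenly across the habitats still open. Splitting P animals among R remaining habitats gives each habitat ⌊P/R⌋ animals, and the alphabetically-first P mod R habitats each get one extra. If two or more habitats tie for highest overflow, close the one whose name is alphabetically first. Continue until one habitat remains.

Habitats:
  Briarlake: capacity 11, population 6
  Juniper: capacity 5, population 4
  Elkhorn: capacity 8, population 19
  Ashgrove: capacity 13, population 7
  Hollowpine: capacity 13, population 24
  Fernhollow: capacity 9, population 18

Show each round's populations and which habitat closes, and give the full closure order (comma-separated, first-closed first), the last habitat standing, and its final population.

Closure order: Elkhorn, Hollowpine, Fernhollow, Juniper, Ashgrove
Last habitat: Briarlake with 78 animals

Round 1: Ashgrove=7 Briarlake=6 Elkhorn=19 Fernhollow=18 Hollowpine=24 Juniper=4 → close Elkhorn (overflow 11)
  19÷5 = 3 each, +1 to first 4
Round 2: Ashgrove=11 Briarlake=10 Fernhollow=22 Hollowpine=28 Juniper=7 → close Hollowpine (overflow 15)
  28÷4 = 7 each, +1 to first 0
Round 3: Ashgrove=18 Briarlake=17 Fernhollow=29 Juniper=14 → close Fernhollow (overflow 20)
  29÷3 = 9 each, +1 to first 2
Round 4: Ashgrove=28 Briarlake=27 Juniper=23 → close Juniper (overflow 18)
  23÷2 = 11 each, +1 to first 1
Round 5: Ashgrove=40 Briarlake=38 → close Ashgrove (overflow 27)
  40÷1 = 40 each, +1 to first 0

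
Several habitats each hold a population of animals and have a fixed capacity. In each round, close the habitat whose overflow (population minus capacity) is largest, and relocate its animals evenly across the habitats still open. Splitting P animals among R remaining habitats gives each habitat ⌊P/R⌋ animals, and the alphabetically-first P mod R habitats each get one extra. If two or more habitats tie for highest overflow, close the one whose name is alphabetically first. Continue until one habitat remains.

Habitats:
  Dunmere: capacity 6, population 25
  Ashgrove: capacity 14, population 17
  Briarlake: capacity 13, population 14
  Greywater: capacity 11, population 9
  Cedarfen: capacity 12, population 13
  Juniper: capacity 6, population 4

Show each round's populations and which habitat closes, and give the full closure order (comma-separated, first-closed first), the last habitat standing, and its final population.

Closure order: Dunmere, Ashgrove, Briarlake, Cedarfen, Greywater
Last habitat: Juniper with 82 animals

Round 1: Ashgrove=17 Briarlake=14 Cedarfen=13 Dunmere=25 Greywater=9 Juniper=4 → close Dunmere (overflow 19)
  25÷5 = 5 each, +1 to first 0
Round 2: Ashgrove=22 Briarlake=19 Cedarfen=18 Greywater=14 Juniper=9 → close Ashgrove (overflow 8)
  22÷4 = 5 each, +1 to first 2
Round 3: Briarlake=25 Cedarfen=24 Greywater=19 Juniper=14 → close Briarlake (overflow 12)
  25÷3 = 8 each, +1 to first 1
Round 4: Cedarfen=33 Greywater=27 Juniper=22 → close Cedarfen (overflow 21)
  33÷2 = 16 each, +1 to first 1
Round 5: Greywater=44 Juniper=38 → close Greywater (overflow 33)
  44÷1 = 44 each, +1 to first 0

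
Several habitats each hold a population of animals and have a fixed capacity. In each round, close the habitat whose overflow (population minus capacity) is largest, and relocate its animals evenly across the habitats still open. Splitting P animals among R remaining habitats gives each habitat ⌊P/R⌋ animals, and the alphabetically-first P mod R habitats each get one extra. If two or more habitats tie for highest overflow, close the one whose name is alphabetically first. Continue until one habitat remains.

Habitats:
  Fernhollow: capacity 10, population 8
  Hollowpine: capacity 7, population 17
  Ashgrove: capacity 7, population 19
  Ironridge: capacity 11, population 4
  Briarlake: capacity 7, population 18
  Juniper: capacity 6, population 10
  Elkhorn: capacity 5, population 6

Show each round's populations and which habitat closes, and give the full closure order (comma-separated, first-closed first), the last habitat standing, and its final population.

Round 1: Ashgrove=19 Briarlake=18 Elkhorn=6 Fernhollow=8 Hollowpine=17 Ironridge=4 Juniper=10 → close Ashgrove (overflow 12)
  19÷6 = 3 each, +1 to first 1
Round 2: Briarlake=22 Elkhorn=9 Fernhollow=11 Hollowpine=20 Ironridge=7 Juniper=13 → close Briarlake (overflow 15)
  22÷5 = 4 each, +1 to first 2
Round 3: Elkhorn=14 Fernhollow=16 Hollowpine=24 Ironridge=11 Juniper=17 → close Hollowpine (overflow 17)
  24÷4 = 6 each, +1 to first 0
Round 4: Elkhorn=20 Fernhollow=22 Ironridge=17 Juniper=23 → close Juniper (overflow 17)
  23÷3 = 7 each, +1 to first 2
Round 5: Elkhorn=28 Fernhollow=30 Ironridge=24 → close Elkhorn (overflow 23)
  28÷2 = 14 each, +1 to first 0
Round 6: Fernhollow=44 Ironridge=38 → close Fernhollow (overflow 34)
  44÷1 = 44 each, +1 to first 0

Closure order: Ashgrove, Briarlake, Hollowpine, Juniper, Elkhorn, Fernhollow
Last habitat: Ironridge with 82 animals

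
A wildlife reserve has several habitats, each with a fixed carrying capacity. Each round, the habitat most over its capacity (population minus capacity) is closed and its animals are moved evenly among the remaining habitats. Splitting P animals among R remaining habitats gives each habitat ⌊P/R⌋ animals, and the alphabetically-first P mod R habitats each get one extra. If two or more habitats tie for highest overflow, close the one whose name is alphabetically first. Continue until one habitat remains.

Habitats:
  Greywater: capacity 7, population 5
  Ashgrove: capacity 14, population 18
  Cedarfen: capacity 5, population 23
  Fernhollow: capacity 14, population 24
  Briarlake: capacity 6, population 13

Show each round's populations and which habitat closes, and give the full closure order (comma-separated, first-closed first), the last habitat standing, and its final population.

Round 1: Ashgrove=18 Briarlake=13 Cedarfen=23 Fernhollow=24 Greywater=5 → close Cedarfen (overflow 18)
  23÷4 = 5 each, +1 to first 3
Round 2: Ashgrove=24 Briarlake=19 Fernhollow=30 Greywater=10 → close Fernhollow (overflow 16)
  30÷3 = 10 each, +1 to first 0
Round 3: Ashgrove=34 Briarlake=29 Greywater=20 → close Briarlake (overflow 23)
  29÷2 = 14 each, +1 to first 1
Round 4: Ashgrove=49 Greywater=34 → close Ashgrove (overflow 35)
  49÷1 = 49 each, +1 to first 0

Closure order: Cedarfen, Fernhollow, Briarlake, Ashgrove
Last habitat: Greywater with 83 animals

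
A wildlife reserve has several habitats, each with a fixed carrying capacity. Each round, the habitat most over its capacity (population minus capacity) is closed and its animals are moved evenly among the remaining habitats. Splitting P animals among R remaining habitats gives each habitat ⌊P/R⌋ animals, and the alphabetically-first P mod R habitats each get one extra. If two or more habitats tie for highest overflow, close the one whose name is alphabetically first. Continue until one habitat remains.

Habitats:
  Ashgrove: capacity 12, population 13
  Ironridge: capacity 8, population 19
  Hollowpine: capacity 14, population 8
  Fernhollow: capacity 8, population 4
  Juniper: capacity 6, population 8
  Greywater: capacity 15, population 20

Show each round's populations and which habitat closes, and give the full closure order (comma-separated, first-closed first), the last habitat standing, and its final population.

Round 1: Ashgrove=13 Fernhollow=4 Greywater=20 Hollowpine=8 Ironridge=19 Juniper=8 → close Ironridge (overflow 11)
  19÷5 = 3 each, +1 to first 4
Round 2: Ashgrove=17 Fernhollow=8 Greywater=24 Hollowpine=12 Juniper=11 → close Greywater (overflow 9)
  24÷4 = 6 each, +1 to first 0
Round 3: Ashgrove=23 Fernhollow=14 Hollowpine=18 Juniper=17 → close Ashgrove (overflow 11)
  23÷3 = 7 each, +1 to first 2
Round 4: Fernhollow=22 Hollowpine=26 Juniper=24 → close Juniper (overflow 18)
  24÷2 = 12 each, +1 to first 0
Round 5: Fernhollow=34 Hollowpine=38 → close Fernhollow (overflow 26)
  34÷1 = 34 each, +1 to first 0

Closure order: Ironridge, Greywater, Ashgrove, Juniper, Fernhollow
Last habitat: Hollowpine with 72 animals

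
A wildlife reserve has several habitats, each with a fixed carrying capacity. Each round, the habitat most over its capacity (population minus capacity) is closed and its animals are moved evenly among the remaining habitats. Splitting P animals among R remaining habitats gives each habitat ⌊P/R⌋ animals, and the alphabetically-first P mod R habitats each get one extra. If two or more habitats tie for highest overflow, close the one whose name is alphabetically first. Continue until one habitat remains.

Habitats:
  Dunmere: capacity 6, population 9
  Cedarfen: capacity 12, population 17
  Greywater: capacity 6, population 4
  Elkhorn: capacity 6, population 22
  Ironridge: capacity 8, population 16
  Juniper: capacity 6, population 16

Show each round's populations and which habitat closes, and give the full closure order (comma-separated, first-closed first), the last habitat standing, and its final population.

Round 1: Cedarfen=17 Dunmere=9 Elkhorn=22 Greywater=4 Ironridge=16 Juniper=16 → close Elkhorn (overflow 16)
  22÷5 = 4 each, +1 to first 2
Round 2: Cedarfen=22 Dunmere=14 Greywater=8 Ironridge=20 Juniper=20 → close Juniper (overflow 14)
  20÷4 = 5 each, +1 to first 0
Round 3: Cedarfen=27 Dunmere=19 Greywater=13 Ironridge=25 → close Ironridge (overflow 17)
  25÷3 = 8 each, +1 to first 1
Round 4: Cedarfen=36 Dunmere=27 Greywater=21 → close Cedarfen (overflow 24)
  36÷2 = 18 each, +1 to first 0
Round 5: Dunmere=45 Greywater=39 → close Dunmere (overflow 39)
  45÷1 = 45 each, +1 to first 0

Closure order: Elkhorn, Juniper, Ironridge, Cedarfen, Dunmere
Last habitat: Greywater with 84 animals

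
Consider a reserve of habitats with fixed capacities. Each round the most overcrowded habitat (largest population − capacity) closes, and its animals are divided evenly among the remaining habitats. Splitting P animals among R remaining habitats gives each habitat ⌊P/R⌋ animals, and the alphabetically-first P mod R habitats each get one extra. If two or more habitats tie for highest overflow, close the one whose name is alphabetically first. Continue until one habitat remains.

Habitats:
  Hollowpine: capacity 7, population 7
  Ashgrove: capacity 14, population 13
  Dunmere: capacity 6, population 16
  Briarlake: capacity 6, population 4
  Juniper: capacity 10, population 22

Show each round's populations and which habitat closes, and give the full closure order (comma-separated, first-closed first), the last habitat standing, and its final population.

Round 1: Ashgrove=13 Briarlake=4 Dunmere=16 Hollowpine=7 Juniper=22 → close Juniper (overflow 12)
  22÷4 = 5 each, +1 to first 2
Round 2: Ashgrove=19 Briarlake=10 Dunmere=21 Hollowpine=12 → close Dunmere (overflow 15)
  21÷3 = 7 each, +1 to first 0
Round 3: Ashgrove=26 Briarlake=17 Hollowpine=19 → close Ashgrove (overflow 12)
  26÷2 = 13 each, +1 to first 0
Round 4: Briarlake=30 Hollowpine=32 → close Hollowpine (overflow 25)
  32÷1 = 32 each, +1 to first 0

Closure order: Juniper, Dunmere, Ashgrove, Hollowpine
Last habitat: Briarlake with 62 animals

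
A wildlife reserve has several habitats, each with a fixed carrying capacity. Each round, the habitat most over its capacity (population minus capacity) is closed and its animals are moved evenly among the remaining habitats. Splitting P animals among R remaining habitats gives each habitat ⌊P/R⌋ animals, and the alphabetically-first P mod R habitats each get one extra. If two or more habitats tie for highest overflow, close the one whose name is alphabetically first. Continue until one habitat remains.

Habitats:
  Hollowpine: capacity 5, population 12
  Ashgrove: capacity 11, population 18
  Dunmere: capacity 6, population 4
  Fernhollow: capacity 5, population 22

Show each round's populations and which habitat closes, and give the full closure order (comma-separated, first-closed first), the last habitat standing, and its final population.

Closure order: Fernhollow, Ashgrove, Hollowpine
Last habitat: Dunmere with 56 animals

Round 1: Ashgrove=18 Dunmere=4 Fernhollow=22 Hollowpine=12 → close Fernhollow (overflow 17)
  22÷3 = 7 each, +1 to first 1
Round 2: Ashgrove=26 Dunmere=11 Hollowpine=19 → close Ashgrove (overflow 15)
  26÷2 = 13 each, +1 to first 0
Round 3: Dunmere=24 Hollowpine=32 → close Hollowpine (overflow 27)
  32÷1 = 32 each, +1 to first 0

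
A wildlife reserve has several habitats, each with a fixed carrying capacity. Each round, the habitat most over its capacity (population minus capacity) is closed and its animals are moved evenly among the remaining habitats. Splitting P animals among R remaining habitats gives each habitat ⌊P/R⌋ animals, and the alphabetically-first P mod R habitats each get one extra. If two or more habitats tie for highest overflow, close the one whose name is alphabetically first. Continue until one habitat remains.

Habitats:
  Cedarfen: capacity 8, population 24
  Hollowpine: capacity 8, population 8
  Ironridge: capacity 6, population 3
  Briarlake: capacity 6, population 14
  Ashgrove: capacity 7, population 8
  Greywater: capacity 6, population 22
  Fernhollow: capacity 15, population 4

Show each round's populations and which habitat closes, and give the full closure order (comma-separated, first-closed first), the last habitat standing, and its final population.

Closure order: Cedarfen, Greywater, Briarlake, Ashgrove, Hollowpine, Ironridge
Last habitat: Fernhollow with 83 animals

Round 1: Ashgrove=8 Briarlake=14 Cedarfen=24 Fernhollow=4 Greywater=22 Hollowpine=8 Ironridge=3 → close Cedarfen (overflow 16)
  24÷6 = 4 each, +1 to first 0
Round 2: Ashgrove=12 Briarlake=18 Fernhollow=8 Greywater=26 Hollowpine=12 Ironridge=7 → close Greywater (overflow 20)
  26÷5 = 5 each, +1 to first 1
Round 3: Ashgrove=18 Briarlake=23 Fernhollow=13 Hollowpine=17 Ironridge=12 → close Briarlake (overflow 17)
  23÷4 = 5 each, +1 to first 3
Round 4: Ashgrove=24 Fernhollow=19 Hollowpine=23 Ironridge=17 → close Ashgrove (overflow 17)
  24÷3 = 8 each, +1 to first 0
Round 5: Fernhollow=27 Hollowpine=31 Ironridge=25 → close Hollowpine (overflow 23)
  31÷2 = 15 each, +1 to first 1
Round 6: Fernhollow=43 Ironridge=40 → close Ironridge (overflow 34)
  40÷1 = 40 each, +1 to first 0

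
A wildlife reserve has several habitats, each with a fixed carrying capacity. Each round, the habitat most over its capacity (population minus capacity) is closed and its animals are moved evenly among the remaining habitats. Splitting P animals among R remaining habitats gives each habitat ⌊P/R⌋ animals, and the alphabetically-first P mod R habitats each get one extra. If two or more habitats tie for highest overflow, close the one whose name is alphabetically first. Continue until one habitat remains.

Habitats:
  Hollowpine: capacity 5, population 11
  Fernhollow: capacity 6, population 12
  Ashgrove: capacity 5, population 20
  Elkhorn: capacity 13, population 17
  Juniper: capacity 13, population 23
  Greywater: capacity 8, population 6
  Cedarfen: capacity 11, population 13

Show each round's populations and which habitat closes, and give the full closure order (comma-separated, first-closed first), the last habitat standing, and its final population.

Round 1: Ashgrove=20 Cedarfen=13 Elkhorn=17 Fernhollow=12 Greywater=6 Hollowpine=11 Juniper=23 → close Ashgrove (overflow 15)
  20÷6 = 3 each, +1 to first 2
Round 2: Cedarfen=17 Elkhorn=21 Fernhollow=15 Greywater=9 Hollowpine=14 Juniper=26 → close Juniper (overflow 13)
  26÷5 = 5 each, +1 to first 1
Round 3: Cedarfen=23 Elkhorn=26 Fernhollow=20 Greywater=14 Hollowpine=19 → close Fernhollow (overflow 14)
  20÷4 = 5 each, +1 to first 0
Round 4: Cedarfen=28 Elkhorn=31 Greywater=19 Hollowpine=24 → close Hollowpine (overflow 19)
  24÷3 = 8 each, +1 to first 0
Round 5: Cedarfen=36 Elkhorn=39 Greywater=27 → close Elkhorn (overflow 26)
  39÷2 = 19 each, +1 to first 1
Round 6: Cedarfen=56 Greywater=46 → close Cedarfen (overflow 45)
  56÷1 = 56 each, +1 to first 0

Closure order: Ashgrove, Juniper, Fernhollow, Hollowpine, Elkhorn, Cedarfen
Last habitat: Greywater with 102 animals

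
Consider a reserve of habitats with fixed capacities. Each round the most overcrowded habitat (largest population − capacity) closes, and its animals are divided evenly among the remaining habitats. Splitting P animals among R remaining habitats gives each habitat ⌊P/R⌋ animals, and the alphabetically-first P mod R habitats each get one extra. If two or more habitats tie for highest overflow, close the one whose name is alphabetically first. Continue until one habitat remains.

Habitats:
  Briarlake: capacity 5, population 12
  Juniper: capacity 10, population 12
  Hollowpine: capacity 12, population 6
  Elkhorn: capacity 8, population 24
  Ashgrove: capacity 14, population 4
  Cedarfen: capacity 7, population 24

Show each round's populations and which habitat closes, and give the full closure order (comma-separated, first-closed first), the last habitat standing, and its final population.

Closure order: Cedarfen, Elkhorn, Briarlake, Juniper, Hollowpine
Last habitat: Ashgrove with 82 animals

Round 1: Ashgrove=4 Briarlake=12 Cedarfen=24 Elkhorn=24 Hollowpine=6 Juniper=12 → close Cedarfen (overflow 17)
  24÷5 = 4 each, +1 to first 4
Round 2: Ashgrove=9 Briarlake=17 Elkhorn=29 Hollowpine=11 Juniper=16 → close Elkhorn (overflow 21)
  29÷4 = 7 each, +1 to first 1
Round 3: Ashgrove=17 Briarlake=24 Hollowpine=18 Juniper=23 → close Briarlake (overflow 19)
  24÷3 = 8 each, +1 to first 0
Round 4: Ashgrove=25 Hollowpine=26 Juniper=31 → close Juniper (overflow 21)
  31÷2 = 15 each, +1 to first 1
Round 5: Ashgrove=41 Hollowpine=41 → close Hollowpine (overflow 29)
  41÷1 = 41 each, +1 to first 0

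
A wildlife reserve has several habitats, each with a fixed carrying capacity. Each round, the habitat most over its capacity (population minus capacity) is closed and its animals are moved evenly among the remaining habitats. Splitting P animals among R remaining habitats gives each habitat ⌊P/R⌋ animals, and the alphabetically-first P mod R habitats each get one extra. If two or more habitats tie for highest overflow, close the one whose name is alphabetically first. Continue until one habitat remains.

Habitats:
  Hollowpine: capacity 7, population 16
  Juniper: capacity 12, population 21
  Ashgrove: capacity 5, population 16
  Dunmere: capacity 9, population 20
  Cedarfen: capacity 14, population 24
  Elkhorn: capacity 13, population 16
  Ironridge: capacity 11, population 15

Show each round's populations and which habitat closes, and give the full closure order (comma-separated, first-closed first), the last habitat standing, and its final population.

Round 1: Ashgrove=16 Cedarfen=24 Dunmere=20 Elkhorn=16 Hollowpine=16 Ironridge=15 Juniper=21 → close Ashgrove (overflow 11)
  16÷6 = 2 each, +1 to first 4
Round 2: Cedarfen=27 Dunmere=23 Elkhorn=19 Hollowpine=19 Ironridge=17 Juniper=23 → close Dunmere (overflow 14)
  23÷5 = 4 each, +1 to first 3
Round 3: Cedarfen=32 Elkhorn=24 Hollowpine=24 Ironridge=21 Juniper=27 → close Cedarfen (overflow 18)
  32÷4 = 8 each, +1 to first 0
Round 4: Elkhorn=32 Hollowpine=32 Ironridge=29 Juniper=35 → close Hollowpine (overflow 25)
  32÷3 = 10 each, +1 to first 2
Round 5: Elkhorn=43 Ironridge=40 Juniper=45 → close Juniper (overflow 33)
  45÷2 = 22 each, +1 to first 1
Round 6: Elkhorn=66 Ironridge=62 → close Elkhorn (overflow 53)
  66÷1 = 66 each, +1 to first 0

Closure order: Ashgrove, Dunmere, Cedarfen, Hollowpine, Juniper, Elkhorn
Last habitat: Ironridge with 128 animals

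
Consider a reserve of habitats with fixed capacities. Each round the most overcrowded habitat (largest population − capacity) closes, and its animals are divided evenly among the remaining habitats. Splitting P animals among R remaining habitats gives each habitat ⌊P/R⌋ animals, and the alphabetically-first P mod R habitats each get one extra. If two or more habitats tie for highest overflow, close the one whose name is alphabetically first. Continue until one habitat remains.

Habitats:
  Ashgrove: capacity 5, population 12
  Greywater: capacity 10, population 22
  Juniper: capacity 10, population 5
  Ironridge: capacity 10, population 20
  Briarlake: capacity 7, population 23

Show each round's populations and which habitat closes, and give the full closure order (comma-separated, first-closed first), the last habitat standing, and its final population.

Round 1: Ashgrove=12 Briarlake=23 Greywater=22 Ironridge=20 Juniper=5 → close Briarlake (overflow 16)
  23÷4 = 5 each, +1 to first 3
Round 2: Ashgrove=18 Greywater=28 Ironridge=26 Juniper=10 → close Greywater (overflow 18)
  28÷3 = 9 each, +1 to first 1
Round 3: Ashgrove=28 Ironridge=35 Juniper=19 → close Ironridge (overflow 25)
  35÷2 = 17 each, +1 to first 1
Round 4: Ashgrove=46 Juniper=36 → close Ashgrove (overflow 41)
  46÷1 = 46 each, +1 to first 0

Closure order: Briarlake, Greywater, Ironridge, Ashgrove
Last habitat: Juniper with 82 animals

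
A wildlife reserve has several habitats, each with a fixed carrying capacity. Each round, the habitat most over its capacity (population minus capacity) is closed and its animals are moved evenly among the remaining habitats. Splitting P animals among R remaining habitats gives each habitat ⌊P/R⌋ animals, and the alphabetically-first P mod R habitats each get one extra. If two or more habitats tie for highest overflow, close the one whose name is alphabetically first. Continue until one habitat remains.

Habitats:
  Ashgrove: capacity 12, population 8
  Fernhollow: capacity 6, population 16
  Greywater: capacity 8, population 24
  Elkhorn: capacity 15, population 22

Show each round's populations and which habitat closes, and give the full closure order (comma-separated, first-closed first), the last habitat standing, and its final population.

Round 1: Ashgrove=8 Elkhorn=22 Fernhollow=16 Greywater=24 → close Greywater (overflow 16)
  24÷3 = 8 each, +1 to first 0
Round 2: Ashgrove=16 Elkhorn=30 Fernhollow=24 → close Fernhollow (overflow 18)
  24÷2 = 12 each, +1 to first 0
Round 3: Ashgrove=28 Elkhorn=42 → close Elkhorn (overflow 27)
  42÷1 = 42 each, +1 to first 0

Closure order: Greywater, Fernhollow, Elkhorn
Last habitat: Ashgrove with 70 animals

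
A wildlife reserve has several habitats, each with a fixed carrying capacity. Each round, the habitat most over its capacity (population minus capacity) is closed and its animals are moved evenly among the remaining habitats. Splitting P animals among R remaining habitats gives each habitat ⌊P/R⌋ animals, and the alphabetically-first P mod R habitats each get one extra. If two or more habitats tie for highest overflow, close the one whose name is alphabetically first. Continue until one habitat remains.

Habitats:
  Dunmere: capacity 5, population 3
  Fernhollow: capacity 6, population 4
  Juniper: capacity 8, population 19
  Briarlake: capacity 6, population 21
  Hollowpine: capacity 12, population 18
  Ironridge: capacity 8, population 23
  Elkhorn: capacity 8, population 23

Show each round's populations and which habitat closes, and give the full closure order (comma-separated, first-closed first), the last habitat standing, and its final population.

Closure order: Briarlake, Elkhorn, Ironridge, Juniper, Hollowpine, Dunmere
Last habitat: Fernhollow with 111 animals

Round 1: Briarlake=21 Dunmere=3 Elkhorn=23 Fernhollow=4 Hollowpine=18 Ironridge=23 Juniper=19 → close Briarlake (overflow 15)
  21÷6 = 3 each, +1 to first 3
Round 2: Dunmere=7 Elkhorn=27 Fernhollow=8 Hollowpine=21 Ironridge=26 Juniper=22 → close Elkhorn (overflow 19)
  27÷5 = 5 each, +1 to first 2
Round 3: Dunmere=13 Fernhollow=14 Hollowpine=26 Ironridge=31 Juniper=27 → close Ironridge (overflow 23)
  31÷4 = 7 each, +1 to first 3
Round 4: Dunmere=21 Fernhollow=22 Hollowpine=34 Juniper=34 → close Juniper (overflow 26)
  34÷3 = 11 each, +1 to first 1
Round 5: Dunmere=33 Fernhollow=33 Hollowpine=45 → close Hollowpine (overflow 33)
  45÷2 = 22 each, +1 to first 1
Round 6: Dunmere=56 Fernhollow=55 → close Dunmere (overflow 51)
  56÷1 = 56 each, +1 to first 0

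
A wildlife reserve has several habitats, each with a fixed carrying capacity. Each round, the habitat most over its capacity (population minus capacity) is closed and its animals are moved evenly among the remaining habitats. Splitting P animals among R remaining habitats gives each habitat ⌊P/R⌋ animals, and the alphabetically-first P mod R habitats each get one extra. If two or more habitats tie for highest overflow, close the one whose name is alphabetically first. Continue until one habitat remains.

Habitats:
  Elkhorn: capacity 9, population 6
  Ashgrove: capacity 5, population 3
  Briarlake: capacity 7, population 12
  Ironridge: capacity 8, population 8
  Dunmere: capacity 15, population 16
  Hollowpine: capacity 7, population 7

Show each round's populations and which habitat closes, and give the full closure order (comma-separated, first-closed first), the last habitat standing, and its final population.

Closure order: Briarlake, Dunmere, Hollowpine, Ashgrove, Ironridge
Last habitat: Elkhorn with 52 animals

Round 1: Ashgrove=3 Briarlake=12 Dunmere=16 Elkhorn=6 Hollowpine=7 Ironridge=8 → close Briarlake (overflow 5)
  12÷5 = 2 each, +1 to first 2
Round 2: Ashgrove=6 Dunmere=19 Elkhorn=8 Hollowpine=9 Ironridge=10 → close Dunmere (overflow 4)
  19÷4 = 4 each, +1 to first 3
Round 3: Ashgrove=11 Elkhorn=13 Hollowpine=14 Ironridge=14 → close Hollowpine (overflow 7)
  14÷3 = 4 each, +1 to first 2
Round 4: Ashgrove=16 Elkhorn=18 Ironridge=18 → close Ashgrove (overflow 11)
  16÷2 = 8 each, +1 to first 0
Round 5: Elkhorn=26 Ironridge=26 → close Ironridge (overflow 18)
  26÷1 = 26 each, +1 to first 0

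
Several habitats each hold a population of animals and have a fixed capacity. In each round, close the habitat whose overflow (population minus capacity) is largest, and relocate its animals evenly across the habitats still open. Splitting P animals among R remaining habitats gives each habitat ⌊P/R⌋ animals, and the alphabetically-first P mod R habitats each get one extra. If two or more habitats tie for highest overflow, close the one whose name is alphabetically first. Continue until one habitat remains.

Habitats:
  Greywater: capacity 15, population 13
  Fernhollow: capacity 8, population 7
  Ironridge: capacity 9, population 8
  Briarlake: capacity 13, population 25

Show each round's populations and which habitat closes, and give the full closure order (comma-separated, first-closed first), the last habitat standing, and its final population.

Round 1: Briarlake=25 Fernhollow=7 Greywater=13 Ironridge=8 → close Briarlake (overflow 12)
  25÷3 = 8 each, +1 to first 1
Round 2: Fernhollow=16 Greywater=21 Ironridge=16 → close Fernhollow (overflow 8)
  16÷2 = 8 each, +1 to first 0
Round 3: Greywater=29 Ironridge=24 → close Ironridge (overflow 15)
  24÷1 = 24 each, +1 to first 0

Closure order: Briarlake, Fernhollow, Ironridge
Last habitat: Greywater with 53 animals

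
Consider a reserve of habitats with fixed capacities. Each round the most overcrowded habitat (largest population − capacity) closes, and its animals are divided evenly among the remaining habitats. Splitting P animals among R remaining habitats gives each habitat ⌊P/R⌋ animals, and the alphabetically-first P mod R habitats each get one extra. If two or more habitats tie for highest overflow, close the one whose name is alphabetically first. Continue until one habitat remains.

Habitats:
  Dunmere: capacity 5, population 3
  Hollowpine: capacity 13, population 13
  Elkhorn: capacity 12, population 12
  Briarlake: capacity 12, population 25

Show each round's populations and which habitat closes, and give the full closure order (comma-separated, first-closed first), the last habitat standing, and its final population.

Round 1: Briarlake=25 Dunmere=3 Elkhorn=12 Hollowpine=13 → close Briarlake (overflow 13)
  25÷3 = 8 each, +1 to first 1
Round 2: Dunmere=12 Elkhorn=20 Hollowpine=21 → close Elkhorn (overflow 8)
  20÷2 = 10 each, +1 to first 0
Round 3: Dunmere=22 Hollowpine=31 → close Hollowpine (overflow 18)
  31÷1 = 31 each, +1 to first 0

Closure order: Briarlake, Elkhorn, Hollowpine
Last habitat: Dunmere with 53 animals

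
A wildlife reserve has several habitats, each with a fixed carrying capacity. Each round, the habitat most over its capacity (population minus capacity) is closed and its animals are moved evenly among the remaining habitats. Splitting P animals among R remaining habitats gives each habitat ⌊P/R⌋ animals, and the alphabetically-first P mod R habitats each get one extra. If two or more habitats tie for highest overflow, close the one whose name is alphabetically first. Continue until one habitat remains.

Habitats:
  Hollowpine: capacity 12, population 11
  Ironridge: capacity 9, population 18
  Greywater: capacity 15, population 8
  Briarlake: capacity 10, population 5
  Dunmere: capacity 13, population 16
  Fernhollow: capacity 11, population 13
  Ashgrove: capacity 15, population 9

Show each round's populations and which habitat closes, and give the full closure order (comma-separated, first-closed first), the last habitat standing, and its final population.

Closure order: Ironridge, Dunmere, Fernhollow, Hollowpine, Ashgrove, Briarlake
Last habitat: Greywater with 80 animals

Round 1: Ashgrove=9 Briarlake=5 Dunmere=16 Fernhollow=13 Greywater=8 Hollowpine=11 Ironridge=18 → close Ironridge (overflow 9)
  18÷6 = 3 each, +1 to first 0
Round 2: Ashgrove=12 Briarlake=8 Dunmere=19 Fernhollow=16 Greywater=11 Hollowpine=14 → close Dunmere (overflow 6)
  19÷5 = 3 each, +1 to first 4
Round 3: Ashgrove=16 Briarlake=12 Fernhollow=20 Greywater=15 Hollowpine=17 → close Fernhollow (overflow 9)
  20÷4 = 5 each, +1 to first 0
Round 4: Ashgrove=21 Briarlake=17 Greywater=20 Hollowpine=22 → close Hollowpine (overflow 10)
  22÷3 = 7 each, +1 to first 1
Round 5: Ashgrove=29 Briarlake=24 Greywater=27 → close Ashgrove (overflow 14)
  29÷2 = 14 each, +1 to first 1
Round 6: Briarlake=39 Greywater=41 → close Briarlake (overflow 29)
  39÷1 = 39 each, +1 to first 0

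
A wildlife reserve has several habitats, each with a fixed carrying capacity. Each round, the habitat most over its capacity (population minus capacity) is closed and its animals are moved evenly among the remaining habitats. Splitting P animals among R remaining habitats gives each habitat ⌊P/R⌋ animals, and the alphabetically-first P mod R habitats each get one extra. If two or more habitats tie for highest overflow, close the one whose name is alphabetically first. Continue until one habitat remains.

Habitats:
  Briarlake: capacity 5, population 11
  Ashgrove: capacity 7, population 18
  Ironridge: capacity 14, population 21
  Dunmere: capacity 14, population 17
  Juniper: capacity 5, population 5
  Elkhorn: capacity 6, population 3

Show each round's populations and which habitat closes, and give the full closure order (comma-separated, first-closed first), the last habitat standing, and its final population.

Round 1: Ashgrove=18 Briarlake=11 Dunmere=17 Elkhorn=3 Ironridge=21 Juniper=5 → close Ashgrove (overflow 11)
  18÷5 = 3 each, +1 to first 3
Round 2: Briarlake=15 Dunmere=21 Elkhorn=7 Ironridge=24 Juniper=8 → close Briarlake (overflow 10)
  15÷4 = 3 each, +1 to first 3
Round 3: Dunmere=25 Elkhorn=11 Ironridge=28 Juniper=11 → close Ironridge (overflow 14)
  28÷3 = 9 each, +1 to first 1
Round 4: Dunmere=35 Elkhorn=20 Juniper=20 → close Dunmere (overflow 21)
  35÷2 = 17 each, +1 to first 1
Round 5: Elkhorn=38 Juniper=37 → close Elkhorn (overflow 32)
  38÷1 = 38 each, +1 to first 0

Closure order: Ashgrove, Briarlake, Ironridge, Dunmere, Elkhorn
Last habitat: Juniper with 75 animals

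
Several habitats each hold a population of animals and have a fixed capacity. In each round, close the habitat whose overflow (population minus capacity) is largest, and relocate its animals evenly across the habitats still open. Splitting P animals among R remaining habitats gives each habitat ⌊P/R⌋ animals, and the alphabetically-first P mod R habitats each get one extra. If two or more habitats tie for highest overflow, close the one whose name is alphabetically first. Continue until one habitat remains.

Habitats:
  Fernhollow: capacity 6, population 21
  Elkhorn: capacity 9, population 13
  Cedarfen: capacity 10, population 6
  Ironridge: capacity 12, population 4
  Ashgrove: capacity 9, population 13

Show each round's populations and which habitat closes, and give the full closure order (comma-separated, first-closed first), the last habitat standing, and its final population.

Closure order: Fernhollow, Ashgrove, Elkhorn, Cedarfen
Last habitat: Ironridge with 57 animals

Round 1: Ashgrove=13 Cedarfen=6 Elkhorn=13 Fernhollow=21 Ironridge=4 → close Fernhollow (overflow 15)
  21÷4 = 5 each, +1 to first 1
Round 2: Ashgrove=19 Cedarfen=11 Elkhorn=18 Ironridge=9 → close Ashgrove (overflow 10)
  19÷3 = 6 each, +1 to first 1
Round 3: Cedarfen=18 Elkhorn=24 Ironridge=15 → close Elkhorn (overflow 15)
  24÷2 = 12 each, +1 to first 0
Round 4: Cedarfen=30 Ironridge=27 → close Cedarfen (overflow 20)
  30÷1 = 30 each, +1 to first 0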